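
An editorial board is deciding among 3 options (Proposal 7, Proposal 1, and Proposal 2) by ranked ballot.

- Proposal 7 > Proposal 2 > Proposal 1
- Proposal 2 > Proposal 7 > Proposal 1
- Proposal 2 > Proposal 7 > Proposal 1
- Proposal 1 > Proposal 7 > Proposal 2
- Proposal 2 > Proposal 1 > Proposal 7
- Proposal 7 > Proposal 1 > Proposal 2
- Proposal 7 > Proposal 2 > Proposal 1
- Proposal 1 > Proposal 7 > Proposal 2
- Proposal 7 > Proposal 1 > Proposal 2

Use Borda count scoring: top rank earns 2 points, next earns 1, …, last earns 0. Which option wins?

Borda scores:
  Proposal 7: 2 + 1 + 1 + 1 + 0 + 2 + 2 + 1 + 2 = 12
  Proposal 1: 0 + 0 + 0 + 2 + 1 + 1 + 0 + 2 + 1 = 7
  Proposal 2: 1 + 2 + 2 + 0 + 2 + 0 + 1 + 0 + 0 = 8
Proposal 7 has the highest total.

Proposal 7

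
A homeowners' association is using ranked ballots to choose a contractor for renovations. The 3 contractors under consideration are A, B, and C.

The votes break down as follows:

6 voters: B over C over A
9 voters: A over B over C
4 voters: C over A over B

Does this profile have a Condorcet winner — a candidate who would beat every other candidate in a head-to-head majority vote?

Head-to-head results (19 voters total):
A vs B: A wins 13–6.
A vs C: C wins 10–9.
B vs C: B wins 15–4.
No candidate beats all others: A beats B beats C beats A, a majority cycle.

No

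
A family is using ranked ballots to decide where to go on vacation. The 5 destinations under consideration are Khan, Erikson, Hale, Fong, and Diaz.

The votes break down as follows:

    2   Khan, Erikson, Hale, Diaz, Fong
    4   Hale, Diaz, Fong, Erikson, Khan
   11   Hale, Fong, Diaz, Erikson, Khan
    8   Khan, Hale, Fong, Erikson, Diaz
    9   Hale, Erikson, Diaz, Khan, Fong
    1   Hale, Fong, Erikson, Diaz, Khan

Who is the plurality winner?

Hale

First-place vote totals:
  Khan: 10
  Erikson: 0
  Hale: 25
  Fong: 0
  Diaz: 0
Hale has the most first-place votes.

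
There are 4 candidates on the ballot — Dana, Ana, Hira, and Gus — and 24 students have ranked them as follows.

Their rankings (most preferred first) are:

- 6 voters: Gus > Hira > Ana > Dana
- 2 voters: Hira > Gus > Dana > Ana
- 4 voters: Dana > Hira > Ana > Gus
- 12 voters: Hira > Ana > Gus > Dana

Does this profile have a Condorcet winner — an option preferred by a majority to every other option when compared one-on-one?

Yes

Head-to-head results (24 voters total):
Dana vs Ana: Ana wins 18–6.
Dana vs Hira: Hira wins 20–4.
Dana vs Gus: Gus wins 20–4.
Ana vs Hira: Hira wins 24–0.
Ana vs Gus: Ana wins 16–8.
Hira vs Gus: Hira wins 18–6.
Hira beats each rival — Dana (20–4), Ana (24–0), Gus (18–6) — so Hira is the Condorcet winner.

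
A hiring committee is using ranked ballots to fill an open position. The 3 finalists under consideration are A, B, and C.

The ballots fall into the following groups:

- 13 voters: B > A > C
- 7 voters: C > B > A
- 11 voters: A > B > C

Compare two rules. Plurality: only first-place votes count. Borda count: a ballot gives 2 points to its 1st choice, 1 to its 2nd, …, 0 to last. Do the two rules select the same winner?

Plurality first-place counts: A 11, B 13, C 7 → B.
Borda totals: A 35, B 44, C 14 → B.
The two rules agree on B.

Yes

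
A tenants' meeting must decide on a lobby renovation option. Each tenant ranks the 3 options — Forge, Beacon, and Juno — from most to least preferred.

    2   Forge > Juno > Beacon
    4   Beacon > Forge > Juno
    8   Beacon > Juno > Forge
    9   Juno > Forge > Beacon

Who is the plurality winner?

Beacon

First-place vote totals:
  Forge: 2
  Beacon: 12
  Juno: 9
Beacon has the most first-place votes.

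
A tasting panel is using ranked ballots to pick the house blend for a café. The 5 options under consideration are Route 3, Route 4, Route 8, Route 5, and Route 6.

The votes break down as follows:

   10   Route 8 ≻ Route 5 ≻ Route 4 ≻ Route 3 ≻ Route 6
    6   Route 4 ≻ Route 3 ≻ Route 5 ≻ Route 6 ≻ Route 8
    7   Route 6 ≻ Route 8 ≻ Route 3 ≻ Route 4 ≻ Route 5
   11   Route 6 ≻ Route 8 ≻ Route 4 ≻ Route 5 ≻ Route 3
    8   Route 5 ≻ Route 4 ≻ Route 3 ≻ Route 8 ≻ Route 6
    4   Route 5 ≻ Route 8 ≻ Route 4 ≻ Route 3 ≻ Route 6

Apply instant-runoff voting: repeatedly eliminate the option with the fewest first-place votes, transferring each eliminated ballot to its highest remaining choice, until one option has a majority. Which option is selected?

Round 1: Route 6 18, Route 5 12, Route 8 10, Route 4 6, Route 3 0. Route 3 has the fewest and is eliminated.
Round 2: Route 6 18, Route 5 12, Route 8 10, Route 4 6. Route 4 has the fewest and is eliminated.
Round 3: Route 5 18, Route 6 18, Route 8 10. Route 8 has the fewest and is eliminated.
Round 4: Route 5 28, Route 6 18. Route 5 has a majority.

Route 5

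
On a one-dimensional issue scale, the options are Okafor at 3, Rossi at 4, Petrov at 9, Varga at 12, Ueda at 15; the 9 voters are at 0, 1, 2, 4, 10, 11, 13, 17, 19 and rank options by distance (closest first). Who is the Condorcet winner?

With single-peaked preferences on a line, the Condorcet winner is the candidate closest to the median voter.
The median voter (position 10) is closest to Petrov at 9.
Check: Petrov vs Rossi — voters closer to Petrov: 5 of 9.

Petrov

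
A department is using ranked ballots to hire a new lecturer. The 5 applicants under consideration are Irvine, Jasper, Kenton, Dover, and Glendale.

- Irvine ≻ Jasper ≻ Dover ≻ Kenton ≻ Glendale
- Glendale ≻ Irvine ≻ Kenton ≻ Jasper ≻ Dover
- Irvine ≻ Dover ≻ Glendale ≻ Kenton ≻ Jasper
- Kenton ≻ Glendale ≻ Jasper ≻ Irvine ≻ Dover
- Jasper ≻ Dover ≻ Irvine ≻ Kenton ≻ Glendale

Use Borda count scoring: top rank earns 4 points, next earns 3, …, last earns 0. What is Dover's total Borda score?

Borda scores:
  Irvine: 4 + 3 + 4 + 1 + 2 = 14
  Jasper: 3 + 1 + 0 + 2 + 4 = 10
  Kenton: 1 + 2 + 1 + 4 + 1 = 9
  Dover: 2 + 0 + 3 + 0 + 3 = 8
  Glendale: 0 + 4 + 2 + 3 + 0 = 9

8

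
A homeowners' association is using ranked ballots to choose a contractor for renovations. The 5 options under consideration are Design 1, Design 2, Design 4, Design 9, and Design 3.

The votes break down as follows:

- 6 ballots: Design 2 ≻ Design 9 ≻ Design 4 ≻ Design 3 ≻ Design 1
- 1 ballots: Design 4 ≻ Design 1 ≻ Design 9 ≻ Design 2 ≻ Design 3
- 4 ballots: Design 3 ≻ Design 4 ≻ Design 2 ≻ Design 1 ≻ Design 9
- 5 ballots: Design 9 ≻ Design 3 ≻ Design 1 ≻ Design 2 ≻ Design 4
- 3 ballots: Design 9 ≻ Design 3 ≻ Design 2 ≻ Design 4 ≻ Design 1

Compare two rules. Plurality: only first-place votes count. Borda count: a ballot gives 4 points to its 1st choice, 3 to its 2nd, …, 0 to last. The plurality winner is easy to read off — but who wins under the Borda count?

Design 9

Plurality first-place counts: Design 1 0, Design 2 6, Design 4 1, Design 9 8, Design 3 4 → Design 9.
Borda totals: Design 1 17, Design 2 44, Design 4 31, Design 9 52, Design 3 46 → Design 9.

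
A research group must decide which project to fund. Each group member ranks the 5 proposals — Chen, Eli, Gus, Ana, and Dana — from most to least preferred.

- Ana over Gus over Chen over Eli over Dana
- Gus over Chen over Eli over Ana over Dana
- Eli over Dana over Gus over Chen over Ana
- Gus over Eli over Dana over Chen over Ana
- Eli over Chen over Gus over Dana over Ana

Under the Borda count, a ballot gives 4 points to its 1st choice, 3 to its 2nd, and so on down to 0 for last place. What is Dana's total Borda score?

Borda scores:
  Chen: 2 + 3 + 1 + 1 + 3 = 10
  Eli: 1 + 2 + 4 + 3 + 4 = 14
  Gus: 3 + 4 + 2 + 4 + 2 = 15
  Ana: 4 + 1 + 0 + 0 + 0 = 5
  Dana: 0 + 0 + 3 + 2 + 1 = 6

6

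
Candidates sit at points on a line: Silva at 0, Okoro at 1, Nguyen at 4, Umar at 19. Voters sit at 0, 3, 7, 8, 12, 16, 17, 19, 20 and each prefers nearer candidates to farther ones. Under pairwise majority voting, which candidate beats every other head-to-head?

Umar

With single-peaked preferences on a line, the Condorcet winner is the candidate closest to the median voter.
The median voter (position 12) is closest to Umar at 19.
Check: Umar vs Okoro — voters closer to Umar: 5 of 9.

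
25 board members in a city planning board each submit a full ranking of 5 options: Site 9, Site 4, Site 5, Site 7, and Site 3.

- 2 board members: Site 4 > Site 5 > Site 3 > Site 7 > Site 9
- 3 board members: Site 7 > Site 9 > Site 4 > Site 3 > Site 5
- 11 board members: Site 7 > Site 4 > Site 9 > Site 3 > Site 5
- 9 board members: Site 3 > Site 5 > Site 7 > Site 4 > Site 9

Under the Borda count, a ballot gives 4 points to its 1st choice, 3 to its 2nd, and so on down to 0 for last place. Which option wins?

Site 7

Borda scores:
  Site 9: 2·0 + 3·3 + 11·2 + 9·0 = 31
  Site 4: 2·4 + 3·2 + 11·3 + 9·1 = 56
  Site 5: 2·3 + 3·0 + 11·0 + 9·3 = 33
  Site 7: 2·1 + 3·4 + 11·4 + 9·2 = 76
  Site 3: 2·2 + 3·1 + 11·1 + 9·4 = 54
Site 7 has the highest total.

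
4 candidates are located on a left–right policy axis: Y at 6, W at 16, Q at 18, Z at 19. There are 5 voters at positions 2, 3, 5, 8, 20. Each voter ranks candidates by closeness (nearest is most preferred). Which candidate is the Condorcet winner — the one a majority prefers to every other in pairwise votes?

Y

With single-peaked preferences on a line, the Condorcet winner is the candidate closest to the median voter.
The median voter (position 5) is closest to Y at 6.
Check: Y vs Q — voters closer to Y: 4 of 5.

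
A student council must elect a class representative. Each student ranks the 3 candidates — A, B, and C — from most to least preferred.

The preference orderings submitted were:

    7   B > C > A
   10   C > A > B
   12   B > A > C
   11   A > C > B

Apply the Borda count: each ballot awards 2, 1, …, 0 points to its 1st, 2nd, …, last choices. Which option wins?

A

Borda scores:
  A: 7·0 + 10·1 + 12·1 + 11·2 = 44
  B: 7·2 + 10·0 + 12·2 + 11·0 = 38
  C: 7·1 + 10·2 + 12·0 + 11·1 = 38
A has the highest total.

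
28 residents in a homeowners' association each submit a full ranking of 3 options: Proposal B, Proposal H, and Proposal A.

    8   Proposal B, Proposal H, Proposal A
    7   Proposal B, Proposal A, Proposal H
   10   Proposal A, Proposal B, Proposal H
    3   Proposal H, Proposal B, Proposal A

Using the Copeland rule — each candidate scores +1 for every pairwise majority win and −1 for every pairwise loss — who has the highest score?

Proposal B

Pairwise results:
  Proposal B vs Proposal H: Proposal B wins 25–3.
  Proposal B vs Proposal A: Proposal B wins 18–10.
  Proposal H vs Proposal A: Proposal A wins 17–11.
Copeland scores (wins − losses):
  Proposal B: 2 − 0 = 2
  Proposal H: 0 − 2 = -2
  Proposal A: 1 − 1 = 0
Proposal B has the best Copeland score.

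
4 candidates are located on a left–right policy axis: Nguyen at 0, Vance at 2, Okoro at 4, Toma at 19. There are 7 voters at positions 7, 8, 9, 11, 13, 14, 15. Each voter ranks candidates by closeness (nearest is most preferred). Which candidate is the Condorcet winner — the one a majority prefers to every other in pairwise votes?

With single-peaked preferences on a line, the Condorcet winner is the candidate closest to the median voter.
The median voter (position 11) is closest to Okoro at 4.
Check: Okoro vs Toma — voters closer to Okoro: 4 of 7.

Okoro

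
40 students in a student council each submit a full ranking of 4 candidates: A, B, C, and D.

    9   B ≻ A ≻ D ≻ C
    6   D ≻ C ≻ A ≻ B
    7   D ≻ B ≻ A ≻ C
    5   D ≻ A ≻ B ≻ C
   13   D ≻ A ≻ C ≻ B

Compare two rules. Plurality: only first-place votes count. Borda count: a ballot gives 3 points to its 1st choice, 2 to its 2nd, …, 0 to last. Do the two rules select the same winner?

Yes

Plurality first-place counts: A 0, B 9, C 0, D 31 → D.
Borda totals: A 67, B 46, C 25, D 102 → D.
The two rules agree on D.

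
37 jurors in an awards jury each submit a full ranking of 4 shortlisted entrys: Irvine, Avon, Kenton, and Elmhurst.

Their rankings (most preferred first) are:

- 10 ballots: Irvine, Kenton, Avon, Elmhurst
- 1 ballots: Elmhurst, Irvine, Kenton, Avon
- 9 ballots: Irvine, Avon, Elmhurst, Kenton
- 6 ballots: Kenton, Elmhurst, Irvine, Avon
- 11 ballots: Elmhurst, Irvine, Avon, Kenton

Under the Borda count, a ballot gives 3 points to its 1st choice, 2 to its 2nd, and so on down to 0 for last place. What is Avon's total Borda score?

39

Borda scores:
  Irvine: 10·3 + 2 + 9·3 + 6·1 + 11·2 = 87
  Avon: 10·1 + 0 + 9·2 + 6·0 + 11·1 = 39
  Kenton: 10·2 + 1 + 9·0 + 6·3 + 11·0 = 39
  Elmhurst: 10·0 + 3 + 9·1 + 6·2 + 11·3 = 57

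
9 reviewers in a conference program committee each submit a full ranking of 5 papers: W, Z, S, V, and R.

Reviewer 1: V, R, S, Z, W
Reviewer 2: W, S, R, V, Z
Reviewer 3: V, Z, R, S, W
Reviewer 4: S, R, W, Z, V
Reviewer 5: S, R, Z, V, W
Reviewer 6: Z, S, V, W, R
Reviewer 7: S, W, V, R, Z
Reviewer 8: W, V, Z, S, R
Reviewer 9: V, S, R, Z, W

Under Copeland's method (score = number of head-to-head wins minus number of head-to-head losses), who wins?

Pairwise results:
  W vs Z: Z wins 5–4.
  W vs S: S wins 7–2.
  W vs V: V wins 5–4.
  W vs R: R wins 5–4.
  Z vs S: S wins 6–3.
  Z vs V: V wins 6–3.
  Z vs R: R wins 6–3.
  S vs V: S wins 5–4.
  S vs R: S wins 7–2.
  V vs R: V wins 6–3.
Copeland scores (wins − losses):
  W: 0 − 4 = -4
  Z: 1 − 3 = -2
  S: 4 − 0 = 4
  V: 3 − 1 = 2
  R: 2 − 2 = 0
S has the best Copeland score.

S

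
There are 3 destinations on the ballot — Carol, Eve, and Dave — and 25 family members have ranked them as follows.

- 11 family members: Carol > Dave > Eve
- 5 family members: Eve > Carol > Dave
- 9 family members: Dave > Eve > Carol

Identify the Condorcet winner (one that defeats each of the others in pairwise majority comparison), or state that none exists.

None — there is no Condorcet winner

Head-to-head results (25 voters total):
Carol vs Eve: Eve wins 14–11.
Carol vs Dave: Carol wins 16–9.
Eve vs Dave: Dave wins 20–5.
No candidate beats all others: Carol beats Dave beats Eve beats Carol, a majority cycle.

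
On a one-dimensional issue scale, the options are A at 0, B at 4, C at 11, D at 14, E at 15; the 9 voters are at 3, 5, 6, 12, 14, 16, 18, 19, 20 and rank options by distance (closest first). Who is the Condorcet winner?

D

With single-peaked preferences on a line, the Condorcet winner is the candidate closest to the median voter.
The median voter (position 14) is closest to D at 14.
Check: D vs A — voters closer to D: 6 of 9.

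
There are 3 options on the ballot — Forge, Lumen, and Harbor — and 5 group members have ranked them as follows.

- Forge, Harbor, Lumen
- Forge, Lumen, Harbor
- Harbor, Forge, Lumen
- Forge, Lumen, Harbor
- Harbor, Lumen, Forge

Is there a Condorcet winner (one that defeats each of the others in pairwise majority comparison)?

Yes

Head-to-head results (5 voters total):
Forge vs Lumen: Forge wins 4–1.
Forge vs Harbor: Forge wins 3–2.
Lumen vs Harbor: Harbor wins 3–2.
Forge beats each rival — Lumen (4–1), Harbor (3–2) — so Forge is the Condorcet winner.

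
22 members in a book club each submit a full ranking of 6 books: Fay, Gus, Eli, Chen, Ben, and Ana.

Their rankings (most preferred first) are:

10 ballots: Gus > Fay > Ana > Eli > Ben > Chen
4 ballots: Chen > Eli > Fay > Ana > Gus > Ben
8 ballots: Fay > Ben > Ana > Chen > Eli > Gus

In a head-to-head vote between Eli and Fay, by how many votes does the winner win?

14

Ballots ranking Eli above Fay: 4.
Ballots ranking Fay above Eli: 10+8 = 18.
Fay wins 18–4, a margin of 14.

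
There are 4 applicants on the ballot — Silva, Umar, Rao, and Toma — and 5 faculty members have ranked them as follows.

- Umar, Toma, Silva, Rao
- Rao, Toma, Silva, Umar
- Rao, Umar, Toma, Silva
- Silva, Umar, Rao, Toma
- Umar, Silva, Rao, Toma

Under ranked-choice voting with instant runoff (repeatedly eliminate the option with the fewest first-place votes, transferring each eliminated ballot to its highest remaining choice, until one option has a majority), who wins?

Umar

Round 1: Umar 2, Rao 2, Silva 1, Toma 0. Toma has the fewest and is eliminated.
Round 2: Umar 2, Rao 2, Silva 1. Silva has the fewest and is eliminated.
Round 3: Umar 3, Rao 2. Umar has a majority.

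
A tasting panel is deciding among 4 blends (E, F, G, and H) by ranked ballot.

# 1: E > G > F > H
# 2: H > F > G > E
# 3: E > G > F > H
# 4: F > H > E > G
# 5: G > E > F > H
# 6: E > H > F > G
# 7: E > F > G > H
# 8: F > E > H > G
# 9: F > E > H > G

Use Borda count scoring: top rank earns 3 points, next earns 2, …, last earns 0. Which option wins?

E

Borda scores:
  E: 3 + 0 + 3 + 1 + 2 + 3 + 3 + 2 + 2 = 19
  F: 1 + 2 + 1 + 3 + 1 + 1 + 2 + 3 + 3 = 17
  G: 2 + 1 + 2 + 0 + 3 + 0 + 1 + 0 + 0 = 9
  H: 0 + 3 + 0 + 2 + 0 + 2 + 0 + 1 + 1 = 9
E has the highest total.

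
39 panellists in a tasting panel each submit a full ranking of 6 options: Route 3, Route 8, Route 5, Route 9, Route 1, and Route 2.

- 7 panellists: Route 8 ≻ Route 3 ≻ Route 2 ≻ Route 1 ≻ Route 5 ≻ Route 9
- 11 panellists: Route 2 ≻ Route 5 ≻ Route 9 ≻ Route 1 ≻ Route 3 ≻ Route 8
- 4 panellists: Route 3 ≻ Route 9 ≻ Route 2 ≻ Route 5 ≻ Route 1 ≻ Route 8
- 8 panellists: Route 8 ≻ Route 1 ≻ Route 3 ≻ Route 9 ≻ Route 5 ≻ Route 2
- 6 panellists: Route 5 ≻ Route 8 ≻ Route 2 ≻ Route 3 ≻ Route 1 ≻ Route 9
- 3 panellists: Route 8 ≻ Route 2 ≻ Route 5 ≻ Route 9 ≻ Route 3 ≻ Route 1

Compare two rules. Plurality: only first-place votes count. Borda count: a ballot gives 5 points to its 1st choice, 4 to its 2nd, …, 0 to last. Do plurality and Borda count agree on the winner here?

Plurality first-place counts: Route 3 4, Route 8 18, Route 5 6, Route 9 0, Route 1 0, Route 2 11 → Route 8.
Borda totals: Route 3 98, Route 8 114, Route 5 106, Route 9 71, Route 1 78, Route 2 118 → Route 2.
The two rules disagree: plurality picks Route 8, Borda picks Route 2.

No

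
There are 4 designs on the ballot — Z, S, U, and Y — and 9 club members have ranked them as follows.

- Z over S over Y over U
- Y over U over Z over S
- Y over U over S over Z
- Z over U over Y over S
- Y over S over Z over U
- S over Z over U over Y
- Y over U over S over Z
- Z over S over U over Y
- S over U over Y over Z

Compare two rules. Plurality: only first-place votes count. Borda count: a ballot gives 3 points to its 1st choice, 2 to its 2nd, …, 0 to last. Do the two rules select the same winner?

Plurality first-place counts: Z 3, S 2, U 0, Y 4 → Y.
Borda totals: Z 13, S 14, U 12, Y 15 → Y.
The two rules agree on Y.

Yes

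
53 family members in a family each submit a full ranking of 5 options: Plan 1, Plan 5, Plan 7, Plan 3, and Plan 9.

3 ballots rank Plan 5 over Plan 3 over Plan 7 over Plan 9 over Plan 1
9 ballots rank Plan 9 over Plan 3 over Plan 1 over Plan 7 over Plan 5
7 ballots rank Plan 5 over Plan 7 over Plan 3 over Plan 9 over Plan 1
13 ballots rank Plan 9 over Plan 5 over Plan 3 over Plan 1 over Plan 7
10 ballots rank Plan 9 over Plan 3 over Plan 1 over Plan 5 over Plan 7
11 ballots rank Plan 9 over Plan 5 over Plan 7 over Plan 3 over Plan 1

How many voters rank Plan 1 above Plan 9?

0

Ballots ranking Plan 1 above Plan 9: 0.
Ballots ranking Plan 9 above Plan 1: 3+9+7+13+10+11 = 53.
So 0 of 53 voters prefer Plan 1 to Plan 9.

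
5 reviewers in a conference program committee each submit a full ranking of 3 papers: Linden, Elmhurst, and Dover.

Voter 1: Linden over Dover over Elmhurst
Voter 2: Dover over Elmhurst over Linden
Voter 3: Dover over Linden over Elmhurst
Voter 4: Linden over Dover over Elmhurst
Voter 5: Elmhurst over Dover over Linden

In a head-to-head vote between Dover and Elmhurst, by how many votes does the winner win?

Ballots ranking Dover above Elmhurst: 4.
Ballots ranking Elmhurst above Dover: 1.
Dover wins 4–1, a margin of 3.

3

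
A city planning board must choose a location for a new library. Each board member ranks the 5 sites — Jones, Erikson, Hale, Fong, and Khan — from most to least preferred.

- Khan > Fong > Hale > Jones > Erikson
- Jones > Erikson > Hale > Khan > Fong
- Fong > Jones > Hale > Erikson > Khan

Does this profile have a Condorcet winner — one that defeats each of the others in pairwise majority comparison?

No

Head-to-head results (3 voters total):
Jones vs Erikson: Jones wins 3–0.
Jones vs Hale: Jones wins 2–1.
Jones vs Fong: Fong wins 2–1.
Jones vs Khan: Jones wins 2–1.
Erikson vs Hale: Hale wins 2–1.
Erikson vs Fong: Fong wins 2–1.
Erikson vs Khan: Erikson wins 2–1.
Hale vs Fong: Fong wins 2–1.
Hale vs Khan: Hale wins 2–1.
Fong vs Khan: Khan wins 2–1.
No candidate beats all others: Jones beats Khan beats Fong beats Jones, a majority cycle.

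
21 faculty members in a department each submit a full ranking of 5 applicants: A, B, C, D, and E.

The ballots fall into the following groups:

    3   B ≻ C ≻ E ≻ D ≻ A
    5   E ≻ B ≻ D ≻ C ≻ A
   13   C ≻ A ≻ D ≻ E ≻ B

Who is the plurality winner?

First-place vote totals:
  A: 0
  B: 3
  C: 13
  D: 0
  E: 5
C has the most first-place votes.

C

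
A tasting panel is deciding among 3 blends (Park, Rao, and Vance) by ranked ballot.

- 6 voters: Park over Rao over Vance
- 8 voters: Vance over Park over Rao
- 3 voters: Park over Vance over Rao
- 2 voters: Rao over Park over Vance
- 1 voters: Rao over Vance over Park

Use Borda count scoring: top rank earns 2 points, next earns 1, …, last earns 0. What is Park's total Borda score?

28

Borda scores:
  Park: 6·2 + 8·1 + 3·2 + 2·1 + 0 = 28
  Rao: 6·1 + 8·0 + 3·0 + 2·2 + 2 = 12
  Vance: 6·0 + 8·2 + 3·1 + 2·0 + 1 = 20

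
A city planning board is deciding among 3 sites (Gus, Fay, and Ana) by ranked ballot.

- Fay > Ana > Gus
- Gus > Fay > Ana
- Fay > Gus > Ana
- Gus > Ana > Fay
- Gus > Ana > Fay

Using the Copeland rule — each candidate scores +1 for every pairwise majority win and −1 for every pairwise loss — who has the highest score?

Gus

Pairwise results:
  Gus vs Fay: Gus wins 3–2.
  Gus vs Ana: Gus wins 4–1.
  Fay vs Ana: Fay wins 3–2.
Copeland scores (wins − losses):
  Gus: 2 − 0 = 2
  Fay: 1 − 1 = 0
  Ana: 0 − 2 = -2
Gus has the best Copeland score.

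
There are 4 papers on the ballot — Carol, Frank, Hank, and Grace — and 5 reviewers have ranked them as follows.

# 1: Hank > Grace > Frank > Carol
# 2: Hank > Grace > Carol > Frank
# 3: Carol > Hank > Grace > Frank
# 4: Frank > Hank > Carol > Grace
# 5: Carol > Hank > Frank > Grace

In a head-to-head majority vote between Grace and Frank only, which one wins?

Grace

Ballots ranking Grace above Frank: 3.
Ballots ranking Frank above Grace: 2.
Grace wins the head-to-head, 3–2.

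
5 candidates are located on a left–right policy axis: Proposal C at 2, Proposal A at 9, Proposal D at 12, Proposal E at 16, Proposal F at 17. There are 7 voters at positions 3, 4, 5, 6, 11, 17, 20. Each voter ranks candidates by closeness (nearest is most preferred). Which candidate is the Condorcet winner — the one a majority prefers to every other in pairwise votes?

With single-peaked preferences on a line, the Condorcet winner is the candidate closest to the median voter.
The median voter (position 6) is closest to Proposal A at 9.
Check: Proposal A vs Proposal D — voters closer to Proposal A: 4 of 7.

Proposal A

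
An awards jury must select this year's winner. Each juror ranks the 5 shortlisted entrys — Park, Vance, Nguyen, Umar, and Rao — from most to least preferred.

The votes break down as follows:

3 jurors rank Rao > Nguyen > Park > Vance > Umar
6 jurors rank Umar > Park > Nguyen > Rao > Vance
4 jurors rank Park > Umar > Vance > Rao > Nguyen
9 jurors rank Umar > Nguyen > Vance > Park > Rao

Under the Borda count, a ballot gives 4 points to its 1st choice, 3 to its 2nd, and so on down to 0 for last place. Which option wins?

Umar

Borda scores:
  Park: 3·2 + 6·3 + 4·4 + 9·1 = 49
  Vance: 3·1 + 6·0 + 4·2 + 9·2 = 29
  Nguyen: 3·3 + 6·2 + 4·0 + 9·3 = 48
  Umar: 3·0 + 6·4 + 4·3 + 9·4 = 72
  Rao: 3·4 + 6·1 + 4·1 + 9·0 = 22
Umar has the highest total.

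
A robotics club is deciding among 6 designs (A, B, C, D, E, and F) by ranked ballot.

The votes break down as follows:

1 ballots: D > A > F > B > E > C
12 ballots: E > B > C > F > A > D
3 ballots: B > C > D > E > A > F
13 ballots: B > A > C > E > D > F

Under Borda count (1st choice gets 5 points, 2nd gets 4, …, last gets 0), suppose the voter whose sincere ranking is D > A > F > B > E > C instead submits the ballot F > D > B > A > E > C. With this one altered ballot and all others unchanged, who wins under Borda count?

Borda totals with the altered ballot: A 69, B 131, C 87, D 26, E 93, F 29.
The winner is unchanged: still B.

B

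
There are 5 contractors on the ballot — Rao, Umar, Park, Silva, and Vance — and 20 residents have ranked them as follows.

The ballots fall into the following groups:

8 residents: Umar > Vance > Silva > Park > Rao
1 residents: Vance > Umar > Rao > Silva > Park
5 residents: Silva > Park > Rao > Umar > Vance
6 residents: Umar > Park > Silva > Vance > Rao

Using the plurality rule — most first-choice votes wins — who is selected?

Umar

First-place vote totals:
  Rao: 0
  Umar: 14
  Park: 0
  Silva: 5
  Vance: 1
Umar has the most first-place votes.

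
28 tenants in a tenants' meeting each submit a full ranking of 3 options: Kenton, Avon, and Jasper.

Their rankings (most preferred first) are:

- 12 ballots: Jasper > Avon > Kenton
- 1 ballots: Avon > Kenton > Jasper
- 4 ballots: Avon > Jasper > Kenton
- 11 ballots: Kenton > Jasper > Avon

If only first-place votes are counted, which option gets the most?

First-place vote totals:
  Kenton: 11
  Avon: 5
  Jasper: 12
Jasper has the most first-place votes.

Jasper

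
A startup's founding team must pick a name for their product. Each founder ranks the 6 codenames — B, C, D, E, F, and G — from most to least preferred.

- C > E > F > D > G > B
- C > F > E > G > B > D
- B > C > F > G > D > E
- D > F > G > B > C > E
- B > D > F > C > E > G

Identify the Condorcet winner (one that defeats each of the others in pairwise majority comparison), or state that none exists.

No Condorcet winner

Head-to-head results (5 voters total):
B vs C: B wins 3–2.
B vs D: B wins 3–2.
B vs E: B wins 3–2.
B vs F: F wins 3–2.
B vs G: G wins 3–2.
C vs D: C wins 3–2.
C vs E: C wins 5–0.
C vs F: C wins 3–2.
C vs G: C wins 4–1.
D vs E: D wins 3–2.
D vs F: F wins 3–2.
D vs G: D wins 3–2.
E vs F: F wins 4–1.
E vs G: E wins 3–2.
F vs G: F wins 5–0.
No candidate beats all others: B beats C beats F beats B, a majority cycle.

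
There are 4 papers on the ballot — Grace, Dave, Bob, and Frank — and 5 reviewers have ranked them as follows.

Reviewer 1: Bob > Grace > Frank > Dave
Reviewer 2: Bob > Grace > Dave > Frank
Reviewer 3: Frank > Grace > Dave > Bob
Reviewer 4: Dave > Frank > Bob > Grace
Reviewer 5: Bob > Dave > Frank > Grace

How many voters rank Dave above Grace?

2

Ballots ranking Dave above Grace: 2.
Ballots ranking Grace above Dave: 3.
So 2 of 5 voters prefer Dave to Grace.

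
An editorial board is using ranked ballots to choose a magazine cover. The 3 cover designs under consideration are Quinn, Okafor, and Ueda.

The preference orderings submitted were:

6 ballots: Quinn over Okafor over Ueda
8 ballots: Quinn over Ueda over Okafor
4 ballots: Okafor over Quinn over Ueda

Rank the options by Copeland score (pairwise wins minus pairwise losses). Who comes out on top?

Pairwise results:
  Quinn vs Okafor: Quinn wins 14–4.
  Quinn vs Ueda: Quinn wins 18–0.
  Okafor vs Ueda: Okafor wins 10–8.
Copeland scores (wins − losses):
  Quinn: 2 − 0 = 2
  Okafor: 1 − 1 = 0
  Ueda: 0 − 2 = -2
Quinn has the best Copeland score.

Quinn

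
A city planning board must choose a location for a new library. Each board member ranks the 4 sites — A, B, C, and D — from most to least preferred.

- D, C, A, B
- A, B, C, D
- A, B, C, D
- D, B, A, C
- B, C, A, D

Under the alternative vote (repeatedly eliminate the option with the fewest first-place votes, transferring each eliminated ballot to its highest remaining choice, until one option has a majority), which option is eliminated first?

C

Round 1: A 2, D 2, B 1, C 0. C has the fewest and is eliminated.
Round 2: A 2, D 2, B 1. B has the fewest and is eliminated.
Round 3: A 3, D 2. A has a majority.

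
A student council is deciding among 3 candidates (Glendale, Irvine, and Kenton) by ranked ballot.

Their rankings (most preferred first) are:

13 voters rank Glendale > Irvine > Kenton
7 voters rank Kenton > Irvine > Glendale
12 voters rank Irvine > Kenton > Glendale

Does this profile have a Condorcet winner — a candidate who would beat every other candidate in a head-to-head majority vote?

Yes

Head-to-head results (32 voters total):
Glendale vs Irvine: Irvine wins 19–13.
Glendale vs Kenton: Kenton wins 19–13.
Irvine vs Kenton: Irvine wins 25–7.
Irvine beats each rival — Glendale (19–13), Kenton (25–7) — so Irvine is the Condorcet winner.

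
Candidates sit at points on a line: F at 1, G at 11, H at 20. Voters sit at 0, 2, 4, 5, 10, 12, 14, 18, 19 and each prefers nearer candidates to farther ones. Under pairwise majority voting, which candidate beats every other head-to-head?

G

With single-peaked preferences on a line, the Condorcet winner is the candidate closest to the median voter.
The median voter (position 10) is closest to G at 11.
Check: G vs H — voters closer to G: 7 of 9.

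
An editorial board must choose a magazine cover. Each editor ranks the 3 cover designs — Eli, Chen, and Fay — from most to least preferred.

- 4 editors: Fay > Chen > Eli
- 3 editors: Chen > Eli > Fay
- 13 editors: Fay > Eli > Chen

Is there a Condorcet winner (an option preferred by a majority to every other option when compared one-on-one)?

Yes

Head-to-head results (20 voters total):
Eli vs Chen: Eli wins 13–7.
Eli vs Fay: Fay wins 17–3.
Chen vs Fay: Fay wins 17–3.
Fay beats each rival — Eli (17–3), Chen (17–3) — so Fay is the Condorcet winner.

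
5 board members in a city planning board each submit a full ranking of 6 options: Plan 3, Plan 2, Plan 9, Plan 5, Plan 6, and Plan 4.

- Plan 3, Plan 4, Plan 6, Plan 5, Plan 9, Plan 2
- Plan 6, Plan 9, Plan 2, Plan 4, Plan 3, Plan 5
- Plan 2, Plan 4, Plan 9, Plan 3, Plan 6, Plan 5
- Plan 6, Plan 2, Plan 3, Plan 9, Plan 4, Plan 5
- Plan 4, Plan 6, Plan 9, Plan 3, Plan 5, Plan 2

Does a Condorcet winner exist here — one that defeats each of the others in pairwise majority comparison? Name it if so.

No Condorcet winner

Head-to-head results (5 voters total):
Plan 3 vs Plan 2: Plan 2 wins 3–2.
Plan 3 vs Plan 9: Plan 9 wins 3–2.
Plan 3 vs Plan 5: Plan 3 wins 5–0.
Plan 3 vs Plan 6: Plan 6 wins 3–2.
Plan 3 vs Plan 4: Plan 4 wins 3–2.
Plan 2 vs Plan 9: Plan 9 wins 3–2.
Plan 2 vs Plan 5: Plan 2 wins 3–2.
Plan 2 vs Plan 6: Plan 6 wins 4–1.
Plan 2 vs Plan 4: Plan 2 wins 3–2.
Plan 9 vs Plan 5: Plan 9 wins 4–1.
Plan 9 vs Plan 6: Plan 6 wins 4–1.
Plan 9 vs Plan 4: Plan 4 wins 3–2.
Plan 5 vs Plan 6: Plan 6 wins 5–0.
Plan 5 vs Plan 4: Plan 4 wins 5–0.
Plan 6 vs Plan 4: Plan 4 wins 3–2.
No candidate beats all others: Plan 2 beats Plan 4 beats Plan 9 beats Plan 2, a majority cycle.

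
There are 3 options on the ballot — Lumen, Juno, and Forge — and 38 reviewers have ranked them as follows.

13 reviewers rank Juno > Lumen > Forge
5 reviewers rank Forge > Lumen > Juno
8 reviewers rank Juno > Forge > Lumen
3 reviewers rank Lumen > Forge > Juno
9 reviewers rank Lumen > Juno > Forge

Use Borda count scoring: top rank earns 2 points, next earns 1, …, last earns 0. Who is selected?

Borda scores:
  Lumen: 13·1 + 5·1 + 8·0 + 3·2 + 9·2 = 42
  Juno: 13·2 + 5·0 + 8·2 + 3·0 + 9·1 = 51
  Forge: 13·0 + 5·2 + 8·1 + 3·1 + 9·0 = 21
Juno has the highest total.

Juno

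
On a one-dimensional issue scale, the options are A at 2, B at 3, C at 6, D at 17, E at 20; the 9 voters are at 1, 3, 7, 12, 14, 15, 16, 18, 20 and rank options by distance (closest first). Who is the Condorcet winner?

With single-peaked preferences on a line, the Condorcet winner is the candidate closest to the median voter.
The median voter (position 14) is closest to D at 17.
Check: D vs E — voters closer to D: 8 of 9.

D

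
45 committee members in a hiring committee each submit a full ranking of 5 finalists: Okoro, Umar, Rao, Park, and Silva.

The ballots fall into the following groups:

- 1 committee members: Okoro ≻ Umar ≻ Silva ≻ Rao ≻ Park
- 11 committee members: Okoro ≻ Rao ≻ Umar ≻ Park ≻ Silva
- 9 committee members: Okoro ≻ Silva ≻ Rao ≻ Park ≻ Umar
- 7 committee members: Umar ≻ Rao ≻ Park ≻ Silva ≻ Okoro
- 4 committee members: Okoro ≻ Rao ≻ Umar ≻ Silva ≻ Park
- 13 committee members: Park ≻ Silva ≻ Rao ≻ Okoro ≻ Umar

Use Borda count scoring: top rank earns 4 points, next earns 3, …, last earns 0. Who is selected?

Borda scores:
  Okoro: 4 + 11·4 + 9·4 + 7·0 + 4·4 + 13·1 = 113
  Umar: 3 + 11·2 + 9·0 + 7·4 + 4·2 + 13·0 = 61
  Rao: 1 + 11·3 + 9·2 + 7·3 + 4·3 + 13·2 = 111
  Park: 0 + 11·1 + 9·1 + 7·2 + 4·0 + 13·4 = 86
  Silva: 2 + 11·0 + 9·3 + 7·1 + 4·1 + 13·3 = 79
Okoro has the highest total.

Okoro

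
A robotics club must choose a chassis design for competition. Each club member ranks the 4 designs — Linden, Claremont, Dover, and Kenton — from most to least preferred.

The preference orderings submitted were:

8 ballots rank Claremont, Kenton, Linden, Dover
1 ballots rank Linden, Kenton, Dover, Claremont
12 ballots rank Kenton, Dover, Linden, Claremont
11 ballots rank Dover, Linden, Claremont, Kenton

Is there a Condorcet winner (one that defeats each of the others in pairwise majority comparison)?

Head-to-head results (32 voters total):
Linden vs Claremont: Linden wins 24–8.
Linden vs Dover: Dover wins 23–9.
Linden vs Kenton: Kenton wins 20–12.
Claremont vs Dover: Dover wins 24–8.
Claremont vs Kenton: Claremont wins 19–13.
Dover vs Kenton: Kenton wins 21–11.
No candidate beats all others: Linden beats Claremont beats Kenton beats Linden, a majority cycle.

No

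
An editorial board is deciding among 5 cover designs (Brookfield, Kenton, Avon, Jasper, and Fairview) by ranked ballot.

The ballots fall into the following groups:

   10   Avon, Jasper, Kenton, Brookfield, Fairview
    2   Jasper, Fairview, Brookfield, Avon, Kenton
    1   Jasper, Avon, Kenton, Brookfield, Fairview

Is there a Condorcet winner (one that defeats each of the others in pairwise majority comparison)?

Head-to-head results (13 voters total):
Brookfield vs Kenton: Kenton wins 11–2.
Brookfield vs Avon: Avon wins 11–2.
Brookfield vs Jasper: Jasper wins 13–0.
Brookfield vs Fairview: Brookfield wins 11–2.
Kenton vs Avon: Avon wins 13–0.
Kenton vs Jasper: Jasper wins 13–0.
Kenton vs Fairview: Kenton wins 11–2.
Avon vs Jasper: Avon wins 10–3.
Avon vs Fairview: Avon wins 11–2.
Jasper vs Fairview: Jasper wins 13–0.
Avon beats each rival — Brookfield (11–2), Kenton (13–0), Jasper (10–3), Fairview (11–2) — so Avon is the Condorcet winner.

Yes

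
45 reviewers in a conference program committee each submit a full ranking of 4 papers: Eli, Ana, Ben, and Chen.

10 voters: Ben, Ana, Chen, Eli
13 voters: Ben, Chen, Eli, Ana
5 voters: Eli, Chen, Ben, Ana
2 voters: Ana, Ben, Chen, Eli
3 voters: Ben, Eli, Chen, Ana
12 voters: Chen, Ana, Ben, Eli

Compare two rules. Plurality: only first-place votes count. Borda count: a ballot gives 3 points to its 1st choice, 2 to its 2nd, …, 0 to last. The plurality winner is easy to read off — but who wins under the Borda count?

Ben

Plurality first-place counts: Eli 5, Ana 2, Ben 26, Chen 12 → Ben.
Borda totals: Eli 34, Ana 50, Ben 99, Chen 87 → Ben.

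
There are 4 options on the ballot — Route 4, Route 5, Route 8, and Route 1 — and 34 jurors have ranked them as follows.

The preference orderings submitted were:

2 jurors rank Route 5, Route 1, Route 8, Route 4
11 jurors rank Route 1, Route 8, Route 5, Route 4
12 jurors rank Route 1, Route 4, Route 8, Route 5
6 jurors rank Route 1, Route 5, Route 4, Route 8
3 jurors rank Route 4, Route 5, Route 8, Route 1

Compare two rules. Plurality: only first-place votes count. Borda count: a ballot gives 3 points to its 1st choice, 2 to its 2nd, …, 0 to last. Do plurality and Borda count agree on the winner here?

Yes

Plurality first-place counts: Route 4 3, Route 5 2, Route 8 0, Route 1 29 → Route 1.
Borda totals: Route 4 39, Route 5 35, Route 8 39, Route 1 91 → Route 1.
The two rules agree on Route 1.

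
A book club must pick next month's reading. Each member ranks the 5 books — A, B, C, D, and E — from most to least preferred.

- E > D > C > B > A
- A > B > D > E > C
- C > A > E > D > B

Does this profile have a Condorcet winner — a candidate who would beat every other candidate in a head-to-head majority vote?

No

Head-to-head results (3 voters total):
A vs B: A wins 2–1.
A vs C: C wins 2–1.
A vs D: A wins 2–1.
A vs E: A wins 2–1.
B vs C: C wins 2–1.
B vs D: D wins 2–1.
B vs E: E wins 2–1.
C vs D: D wins 2–1.
C vs E: E wins 2–1.
D vs E: E wins 2–1.
No candidate beats all others: A beats D beats C beats A, a majority cycle.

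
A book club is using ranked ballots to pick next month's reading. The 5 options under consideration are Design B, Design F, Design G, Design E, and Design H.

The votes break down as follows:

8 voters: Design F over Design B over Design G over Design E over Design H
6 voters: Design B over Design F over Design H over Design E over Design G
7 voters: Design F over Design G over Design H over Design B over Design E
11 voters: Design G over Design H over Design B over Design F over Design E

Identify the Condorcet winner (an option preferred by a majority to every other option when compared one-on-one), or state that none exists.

None — there is no Condorcet winner

Head-to-head results (32 voters total):
Design B vs Design F: Design B wins 17–15.
Design B vs Design G: Design G wins 18–14.
Design B vs Design E: Design B wins 32–0.
Design B vs Design H: Design H wins 18–14.
Design F vs Design G: Design F wins 21–11.
Design F vs Design E: Design F wins 32–0.
Design F vs Design H: Design F wins 21–11.
Design G vs Design E: Design G wins 26–6.
Design G vs Design H: Design G wins 26–6.
Design E vs Design H: Design H wins 24–8.
No candidate beats all others: Design B beats Design F beats Design G beats Design B, a majority cycle.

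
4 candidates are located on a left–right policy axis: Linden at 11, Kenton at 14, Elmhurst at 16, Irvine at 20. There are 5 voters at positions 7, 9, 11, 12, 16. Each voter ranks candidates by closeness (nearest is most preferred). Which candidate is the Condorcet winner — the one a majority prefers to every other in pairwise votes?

Linden

With single-peaked preferences on a line, the Condorcet winner is the candidate closest to the median voter.
The median voter (position 11) is closest to Linden at 11.
Check: Linden vs Irvine — voters closer to Linden: 4 of 5.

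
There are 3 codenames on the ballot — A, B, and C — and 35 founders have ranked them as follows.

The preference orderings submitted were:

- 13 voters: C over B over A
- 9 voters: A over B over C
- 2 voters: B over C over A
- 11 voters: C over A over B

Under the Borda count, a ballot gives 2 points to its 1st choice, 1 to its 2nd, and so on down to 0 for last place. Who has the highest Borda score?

Borda scores:
  A: 13·0 + 9·2 + 2·0 + 11·1 = 29
  B: 13·1 + 9·1 + 2·2 + 11·0 = 26
  C: 13·2 + 9·0 + 2·1 + 11·2 = 50
C has the highest total.

C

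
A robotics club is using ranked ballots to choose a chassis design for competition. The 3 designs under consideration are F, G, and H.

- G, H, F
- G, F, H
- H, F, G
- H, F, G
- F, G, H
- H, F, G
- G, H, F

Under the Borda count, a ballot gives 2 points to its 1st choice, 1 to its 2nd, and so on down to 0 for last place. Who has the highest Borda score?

H

Borda scores:
  F: 0 + 1 + 1 + 1 + 2 + 1 + 0 = 6
  G: 2 + 2 + 0 + 0 + 1 + 0 + 2 = 7
  H: 1 + 0 + 2 + 2 + 0 + 2 + 1 = 8
H has the highest total.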